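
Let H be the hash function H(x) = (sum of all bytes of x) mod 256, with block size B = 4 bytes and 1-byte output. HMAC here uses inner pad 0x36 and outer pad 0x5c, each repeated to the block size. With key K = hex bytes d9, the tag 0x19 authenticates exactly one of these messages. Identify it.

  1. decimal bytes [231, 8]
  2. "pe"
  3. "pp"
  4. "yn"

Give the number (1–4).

Key hex bytes d9 is 1 byte ≤ B = 4; zero-pad to 4 bytes: K' = d9 00 00 00.
K' ⊕ ipad = ef 36 36 36; K' ⊕ opad = 85 5c 5c 5c.
m1: inner = H(ef 36 36 36 e7 08) = 80; tag = H(85 5c 5c 5c 80) = 19 ← matches
m2: inner = H(ef 36 36 36 70 65) = 66; tag = H(85 5c 5c 5c 66) = ff
m3: inner = H(ef 36 36 36 70 70) = 71; tag = H(85 5c 5c 5c 71) = 0a
m4: inner = H(ef 36 36 36 79 6e) = 78; tag = H(85 5c 5c 5c 78) = 11

1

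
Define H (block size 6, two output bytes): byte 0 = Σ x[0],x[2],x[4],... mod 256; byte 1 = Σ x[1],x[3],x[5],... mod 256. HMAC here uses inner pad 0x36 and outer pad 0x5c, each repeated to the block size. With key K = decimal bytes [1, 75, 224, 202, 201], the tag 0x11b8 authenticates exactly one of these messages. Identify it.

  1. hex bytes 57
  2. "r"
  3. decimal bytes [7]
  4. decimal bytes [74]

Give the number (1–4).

1

Key decimal bytes [1, 75, 224, 202, 201] = 01 4b e0 ca c9 is 5 bytes ≤ B = 6; zero-pad to 6 bytes: K' = 01 4b e0 ca c9 00.
K' ⊕ ipad = 37 7d d6 fc ff 36; K' ⊕ opad = 5d 17 bc 96 95 5c.
m1: inner = H(37 7d d6 fc ff 36 57) = 63 af; tag = H(5d 17 bc 96 95 5c 63 af) = 11b8 ← matches
m2: inner = H(37 7d d6 fc ff 36 72) = 7e af; tag = H(5d 17 bc 96 95 5c 7e af) = 2cb8
m3: inner = H(37 7d d6 fc ff 36 07) = 13 af; tag = H(5d 17 bc 96 95 5c 13 af) = c1b8
m4: inner = H(37 7d d6 fc ff 36 4a) = 56 af; tag = H(5d 17 bc 96 95 5c 56 af) = 04b8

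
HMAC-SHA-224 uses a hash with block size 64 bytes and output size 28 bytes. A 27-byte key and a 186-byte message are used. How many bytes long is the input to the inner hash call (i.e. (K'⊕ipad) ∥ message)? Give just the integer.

250

Key is 27 ≤ 64 bytes, zero-padded: |K'| = 64.
Inner input = (K'⊕ipad) ∥ m → 64 + 186 = 250 bytes.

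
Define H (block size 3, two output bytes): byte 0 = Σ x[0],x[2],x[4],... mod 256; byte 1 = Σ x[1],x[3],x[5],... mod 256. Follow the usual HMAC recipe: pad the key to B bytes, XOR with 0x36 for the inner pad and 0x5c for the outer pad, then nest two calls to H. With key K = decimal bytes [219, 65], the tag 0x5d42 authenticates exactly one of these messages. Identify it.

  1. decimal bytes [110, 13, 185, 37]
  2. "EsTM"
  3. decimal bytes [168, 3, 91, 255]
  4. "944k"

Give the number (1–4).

Key decimal bytes [219, 65] = db 41 is 2 bytes ≤ B = 3; zero-pad to 3 bytes: K' = db 41 00.
K' ⊕ ipad = ed 77 36; K' ⊕ opad = 87 1d 5c.
m1: inner = H(ed 77 36 6e 0d b9 25) = 55 9e; tag = H(87 1d 5c 55 9e) = 8172
m2: inner = H(ed 77 36 45 73 54 4d) = e3 10; tag = H(87 1d 5c e3 10) = f300
m3: inner = H(ed 77 36 a8 03 5b ff) = 25 7a; tag = H(87 1d 5c 25 7a) = 5d42 ← matches
m4: inner = H(ed 77 36 39 34 34 6b) = c2 e4; tag = H(87 1d 5c c2 e4) = c7df

3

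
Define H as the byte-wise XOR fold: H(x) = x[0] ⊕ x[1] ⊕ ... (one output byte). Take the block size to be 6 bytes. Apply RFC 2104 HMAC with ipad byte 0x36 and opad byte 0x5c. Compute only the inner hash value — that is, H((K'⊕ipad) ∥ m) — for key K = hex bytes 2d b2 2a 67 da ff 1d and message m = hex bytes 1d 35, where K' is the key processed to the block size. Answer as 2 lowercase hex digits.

Key hex bytes 2d b2 2a 67 da ff 1d is 7 bytes > B = 6, so hash it first: H(key) = ea, then zero-pad to 6 bytes: K' = ea 00 00 00 00 00.
K' ⊕ ipad = dc 36 36 36 36 36.
Inner input = dc 36 36 36 36 36 ∥ 1d 35.
Inner hash: XOR dc⊕36⊕36⊕36⊕36⊕36⊕1d⊕35 = c2.

c2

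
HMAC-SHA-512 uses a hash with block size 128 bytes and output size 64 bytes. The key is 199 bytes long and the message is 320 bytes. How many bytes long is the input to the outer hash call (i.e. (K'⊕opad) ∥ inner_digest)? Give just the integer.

Key is 199 > 128 bytes, so it is hashed to 64 bytes then zero-padded to 128: |K'| = 128.
Outer input = (K'⊕opad) ∥ H(inner) → 128 + 64 = 192 bytes.

192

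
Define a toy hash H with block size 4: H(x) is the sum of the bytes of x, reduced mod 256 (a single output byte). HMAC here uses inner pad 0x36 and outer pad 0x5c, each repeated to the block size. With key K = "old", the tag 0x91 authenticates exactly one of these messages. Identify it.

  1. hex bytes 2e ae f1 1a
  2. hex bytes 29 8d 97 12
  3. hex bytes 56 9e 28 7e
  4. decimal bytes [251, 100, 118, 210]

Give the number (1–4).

Key "old" = 6f 6c 64 is 3 bytes ≤ B = 4; zero-pad to 4 bytes: K' = 6f 6c 64 00.
K' ⊕ ipad = 59 5a 52 36; K' ⊕ opad = 33 30 38 5c.
m1: inner = H(59 5a 52 36 2e ae f1 1a) = 22; tag = H(33 30 38 5c 22) = 19
m2: inner = H(59 5a 52 36 29 8d 97 12) = 9a; tag = H(33 30 38 5c 9a) = 91 ← matches
m3: inner = H(59 5a 52 36 56 9e 28 7e) = d5; tag = H(33 30 38 5c d5) = cc
m4: inner = H(59 5a 52 36 fb 64 76 d2) = e2; tag = H(33 30 38 5c e2) = d9

2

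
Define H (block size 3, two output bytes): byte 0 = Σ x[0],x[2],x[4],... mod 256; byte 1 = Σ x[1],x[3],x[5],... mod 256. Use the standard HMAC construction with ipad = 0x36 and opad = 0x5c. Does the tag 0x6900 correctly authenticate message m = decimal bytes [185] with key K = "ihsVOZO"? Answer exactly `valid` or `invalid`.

Key "ihsVOZO" = 69 68 73 56 4f 5a 4f is 7 bytes > B = 3, so hash it first: H(key) = 7a 18, then zero-pad to 3 bytes: K' = 7a 18 00.
K' ⊕ ipad = 4c 2e 36; K' ⊕ opad = 26 44 5c.
Inner hash: even-index sum = 130 mod 256 = 130; odd-index sum = 231 mod 256 = 231 → 82 e7.
Outer hash (recomputed tag): even-index sum = 361 mod 256 = 105; odd-index sum = 198 mod 256 = 198 → 69 c6.
Recomputed tag = 69c6; claimed = 6900 → mismatch.

invalid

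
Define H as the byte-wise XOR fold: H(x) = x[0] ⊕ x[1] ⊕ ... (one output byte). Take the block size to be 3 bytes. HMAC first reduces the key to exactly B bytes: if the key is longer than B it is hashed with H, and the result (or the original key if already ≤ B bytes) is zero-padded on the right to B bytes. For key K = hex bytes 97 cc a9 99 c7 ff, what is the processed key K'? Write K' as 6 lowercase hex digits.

|K| = 6 > B = 3, so first hash the key.
H(K): XOR 97⊕cc⊕a9⊕99⊕c7⊕ff = 53.
Zero-pad H(K) = 53 to 3 bytes: K' = 53 00 00.

530000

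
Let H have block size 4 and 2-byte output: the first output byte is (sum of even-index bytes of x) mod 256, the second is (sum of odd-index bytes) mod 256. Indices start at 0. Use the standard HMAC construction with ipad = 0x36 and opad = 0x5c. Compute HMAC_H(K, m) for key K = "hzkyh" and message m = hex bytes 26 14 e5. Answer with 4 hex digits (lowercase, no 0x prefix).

Key "hzkyh" = 68 7a 6b 79 68 is 5 bytes > B = 4, so hash it first: H(key) = 3b f3, then zero-pad to 4 bytes: K' = 3b f3 00 00.
K' ⊕ ipad = 0d c5 36 36.  K' ⊕ opad = 67 af 5c 5c.
Inner input = (K'⊕ipad) ∥ m = 0d c5 36 36 ∥ 26 14 e5.
Inner hash: even-index sum = 334 mod 256 = 78; odd-index sum = 271 mod 256 = 15 → 4e 0f.
Outer input = (K'⊕opad) ∥ inner = 67 af 5c 5c ∥ 4e 0f.
Outer hash (tag): even-index sum = 273 mod 256 = 17; odd-index sum = 282 mod 256 = 26 → 11 1a.

111a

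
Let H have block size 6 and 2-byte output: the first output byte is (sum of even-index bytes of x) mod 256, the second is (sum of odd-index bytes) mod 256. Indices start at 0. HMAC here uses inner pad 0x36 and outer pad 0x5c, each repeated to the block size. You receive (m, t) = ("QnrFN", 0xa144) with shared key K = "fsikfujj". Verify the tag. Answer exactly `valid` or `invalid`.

valid

Key "fsikfujj" = 66 73 69 6b 66 75 6a 6a is 8 bytes > B = 6, so hash it first: H(key) = 9f bd, then zero-pad to 6 bytes: K' = 9f bd 00 00 00 00.
K' ⊕ ipad = a9 8b 36 36 36 36; K' ⊕ opad = c3 e1 5c 5c 5c 5c.
Inner hash: even-index sum = 550 mod 256 = 38; odd-index sum = 427 mod 256 = 171 → 26 ab.
Outer hash (recomputed tag): even-index sum = 417 mod 256 = 161; odd-index sum = 580 mod 256 = 68 → a1 44.
Recomputed tag = a144; claimed = a144 → match.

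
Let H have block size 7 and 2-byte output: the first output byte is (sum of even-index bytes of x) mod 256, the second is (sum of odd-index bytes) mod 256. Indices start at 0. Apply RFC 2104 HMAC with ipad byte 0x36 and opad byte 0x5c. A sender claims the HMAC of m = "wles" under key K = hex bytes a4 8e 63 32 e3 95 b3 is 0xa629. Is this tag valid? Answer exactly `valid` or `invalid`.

invalid

Key hex bytes a4 8e 63 32 e3 95 b3 is exactly B = 7 bytes: K' = a4 8e 63 32 e3 95 b3.
K' ⊕ ipad = 92 b8 55 04 d5 a3 85; K' ⊕ opad = f8 d2 3f 6e bf c9 ef.
Inner hash: even-index sum = 800 mod 256 = 32; odd-index sum = 571 mod 256 = 59 → 20 3b.
Outer hash (recomputed tag): even-index sum = 800 mod 256 = 32; odd-index sum = 553 mod 256 = 41 → 20 29.
Recomputed tag = 2029; claimed = a629 → mismatch.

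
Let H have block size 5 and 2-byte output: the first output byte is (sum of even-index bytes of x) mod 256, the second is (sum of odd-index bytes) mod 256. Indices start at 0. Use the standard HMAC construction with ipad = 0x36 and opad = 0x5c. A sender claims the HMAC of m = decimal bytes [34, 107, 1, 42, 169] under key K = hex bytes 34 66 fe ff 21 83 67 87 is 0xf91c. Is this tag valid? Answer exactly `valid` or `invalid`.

valid

Key hex bytes 34 66 fe ff 21 83 67 87 is 8 bytes > B = 5, so hash it first: H(key) = ba 6f, then zero-pad to 5 bytes: K' = ba 6f 00 00 00.
K' ⊕ ipad = 8c 59 36 36 36; K' ⊕ opad = e6 33 5c 5c 5c.
Inner hash: even-index sum = 397 mod 256 = 141; odd-index sum = 347 mod 256 = 91 → 8d 5b.
Outer hash (recomputed tag): even-index sum = 505 mod 256 = 249; odd-index sum = 284 mod 256 = 28 → f9 1c.
Recomputed tag = f91c; claimed = f91c → match.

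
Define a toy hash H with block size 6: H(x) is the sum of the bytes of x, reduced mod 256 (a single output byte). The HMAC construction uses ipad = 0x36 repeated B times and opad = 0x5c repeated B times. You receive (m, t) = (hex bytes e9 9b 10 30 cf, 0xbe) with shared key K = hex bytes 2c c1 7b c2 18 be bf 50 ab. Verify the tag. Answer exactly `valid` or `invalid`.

invalid

Key hex bytes 2c c1 7b c2 18 be bf 50 ab is 9 bytes > B = 6, so hash it first: H(key) = ba, then zero-pad to 6 bytes: K' = ba 00 00 00 00 00.
K' ⊕ ipad = 8c 36 36 36 36 36; K' ⊕ opad = e6 5c 5c 5c 5c 5c.
Inner hash: sum = 140+54+54+54+54+54+233+155+16+48+207 = 1069; mod 256 = 45 → 2d.
Outer hash (recomputed tag): sum = 230+92+92+92+92+92+45 = 735; mod 256 = 223 → df.
Recomputed tag = df; claimed = be → mismatch.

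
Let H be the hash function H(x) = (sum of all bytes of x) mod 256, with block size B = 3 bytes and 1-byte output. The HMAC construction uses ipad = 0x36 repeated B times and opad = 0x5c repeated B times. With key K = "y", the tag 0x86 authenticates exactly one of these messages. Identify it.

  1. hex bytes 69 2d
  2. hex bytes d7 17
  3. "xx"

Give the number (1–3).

2

Key "y" = 79 is 1 byte ≤ B = 3; zero-pad to 3 bytes: K' = 79 00 00.
K' ⊕ ipad = 4f 36 36; K' ⊕ opad = 25 5c 5c.
m1: inner = H(4f 36 36 69 2d) = 51; tag = H(25 5c 5c 51) = 2e
m2: inner = H(4f 36 36 d7 17) = a9; tag = H(25 5c 5c a9) = 86 ← matches
m3: inner = H(4f 36 36 78 78) = ab; tag = H(25 5c 5c ab) = 88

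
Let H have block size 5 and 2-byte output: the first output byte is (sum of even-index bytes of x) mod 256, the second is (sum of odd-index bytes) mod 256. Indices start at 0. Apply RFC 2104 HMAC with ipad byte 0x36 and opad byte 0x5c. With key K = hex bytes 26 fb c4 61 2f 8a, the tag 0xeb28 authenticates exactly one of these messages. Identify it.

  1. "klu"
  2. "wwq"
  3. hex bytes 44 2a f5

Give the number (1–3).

2

Key hex bytes 26 fb c4 61 2f 8a is 6 bytes > B = 5, so hash it first: H(key) = 19 e6, then zero-pad to 5 bytes: K' = 19 e6 00 00 00.
K' ⊕ ipad = 2f d0 36 36 36; K' ⊕ opad = 45 ba 5c 5c 5c.
m1: inner = H(2f d0 36 36 36 6b 6c 75) = 07 e6; tag = H(45 ba 5c 5c 5c 07 e6) = e31d
m2: inner = H(2f d0 36 36 36 77 77 71) = 12 ee; tag = H(45 ba 5c 5c 5c 12 ee) = eb28 ← matches
m3: inner = H(2f d0 36 36 36 44 2a f5) = c5 3f; tag = H(45 ba 5c 5c 5c c5 3f) = 3cdb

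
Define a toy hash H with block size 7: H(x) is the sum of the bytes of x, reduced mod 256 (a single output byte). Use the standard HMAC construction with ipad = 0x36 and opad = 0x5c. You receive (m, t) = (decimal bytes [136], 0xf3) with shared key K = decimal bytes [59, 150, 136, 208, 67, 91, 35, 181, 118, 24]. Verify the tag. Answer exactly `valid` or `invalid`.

invalid

Key decimal bytes [59, 150, 136, 208, 67, 91, 35, 181, 118, 24] = 3b 96 88 d0 43 5b 23 b5 76 18 is 10 bytes > B = 7, so hash it first: H(key) = 2d, then zero-pad to 7 bytes: K' = 2d 00 00 00 00 00 00.
K' ⊕ ipad = 1b 36 36 36 36 36 36; K' ⊕ opad = 71 5c 5c 5c 5c 5c 5c.
Inner hash: sum = 27+54+54+54+54+54+54+136 = 487; mod 256 = 231 → e7.
Outer hash (recomputed tag): sum = 113+92+92+92+92+92+92+231 = 896; mod 256 = 128 → 80.
Recomputed tag = 80; claimed = f3 → mismatch.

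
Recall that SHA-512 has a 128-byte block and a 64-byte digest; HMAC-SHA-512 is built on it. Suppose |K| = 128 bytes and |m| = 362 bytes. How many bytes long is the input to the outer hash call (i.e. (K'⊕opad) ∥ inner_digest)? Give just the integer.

192

Key is 128 ≤ 128 bytes, zero-padded: |K'| = 128.
Outer input = (K'⊕opad) ∥ H(inner) → 128 + 64 = 192 bytes.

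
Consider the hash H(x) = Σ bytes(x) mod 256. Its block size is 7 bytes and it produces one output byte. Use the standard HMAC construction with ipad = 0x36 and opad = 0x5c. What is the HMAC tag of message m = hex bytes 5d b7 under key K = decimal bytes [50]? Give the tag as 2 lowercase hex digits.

Key decimal bytes [50] = 32 is 1 byte ≤ B = 7; zero-pad to 7 bytes: K' = 32 00 00 00 00 00 00.
K' ⊕ ipad = 04 36 36 36 36 36 36.  K' ⊕ opad = 6e 5c 5c 5c 5c 5c 5c.
Inner input = (K'⊕ipad) ∥ m = 04 36 36 36 36 36 36 ∥ 5d b7.
Inner hash: sum = 4+54+54+54+54+54+54+93+183 = 604; mod 256 = 92 → 5c.
Outer input = (K'⊕opad) ∥ inner = 6e 5c 5c 5c 5c 5c 5c ∥ 5c.
Outer hash (tag): sum = 110+92+92+92+92+92+92+92 = 754; mod 256 = 242 → f2.

f2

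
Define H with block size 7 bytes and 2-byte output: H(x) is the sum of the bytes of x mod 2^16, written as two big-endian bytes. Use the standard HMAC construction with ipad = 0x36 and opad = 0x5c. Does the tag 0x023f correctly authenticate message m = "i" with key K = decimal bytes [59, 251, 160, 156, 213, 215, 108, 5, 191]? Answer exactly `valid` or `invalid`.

Key decimal bytes [59, 251, 160, 156, 213, 215, 108, 5, 191] = 3b fb a0 9c d5 d7 6c 05 bf is 9 bytes > B = 7, so hash it first: H(key) = 05 4e, then zero-pad to 7 bytes: K' = 05 4e 00 00 00 00 00.
K' ⊕ ipad = 33 78 36 36 36 36 36; K' ⊕ opad = 59 12 5c 5c 5c 5c 5c.
Inner hash: sum = 51+120+54+54+54+54+54+105 = 546 → 02 22.
Outer hash (recomputed tag): sum = 89+18+92+92+92+92+92+2+34 = 603 → 02 5b.
Recomputed tag = 025b; claimed = 023f → mismatch.

invalid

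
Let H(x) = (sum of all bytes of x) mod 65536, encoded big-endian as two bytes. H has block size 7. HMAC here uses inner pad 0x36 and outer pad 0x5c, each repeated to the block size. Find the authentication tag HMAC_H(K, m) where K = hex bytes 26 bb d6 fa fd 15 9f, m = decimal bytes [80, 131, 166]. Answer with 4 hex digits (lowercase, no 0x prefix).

049c

Key hex bytes 26 bb d6 fa fd 15 9f is exactly B = 7 bytes: K' = 26 bb d6 fa fd 15 9f.
K' ⊕ ipad = 10 8d e0 cc cb 23 a9.  K' ⊕ opad = 7a e7 8a a6 a1 49 c3.
Inner input = (K'⊕ipad) ∥ m = 10 8d e0 cc cb 23 a9 ∥ 50 83 a6.
Inner hash: sum = 16+141+224+204+203+35+169+80+131+166 = 1369 → 05 59.
Outer input = (K'⊕opad) ∥ inner = 7a e7 8a a6 a1 49 c3 ∥ 05 59.
Outer hash (tag): sum = 122+231+138+166+161+73+195+5+89 = 1180 → 04 9c.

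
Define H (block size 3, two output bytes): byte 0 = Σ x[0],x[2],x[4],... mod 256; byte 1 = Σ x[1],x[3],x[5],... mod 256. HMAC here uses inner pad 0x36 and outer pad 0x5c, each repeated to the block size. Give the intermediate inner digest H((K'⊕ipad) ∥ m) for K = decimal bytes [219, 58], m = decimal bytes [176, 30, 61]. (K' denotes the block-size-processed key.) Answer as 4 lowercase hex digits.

Key decimal bytes [219, 58] = db 3a is 2 bytes ≤ B = 3; zero-pad to 3 bytes: K' = db 3a 00.
K' ⊕ ipad = ed 0c 36.
Inner input = ed 0c 36 ∥ b0 1e 3d.
Inner hash: even-index sum = 321 mod 256 = 65; odd-index sum = 249 mod 256 = 249 → 41 f9.

41f9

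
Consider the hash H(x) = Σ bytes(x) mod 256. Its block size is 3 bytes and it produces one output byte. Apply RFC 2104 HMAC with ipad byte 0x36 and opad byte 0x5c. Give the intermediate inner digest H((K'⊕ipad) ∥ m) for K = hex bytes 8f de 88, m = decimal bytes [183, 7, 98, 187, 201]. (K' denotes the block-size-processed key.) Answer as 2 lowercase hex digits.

03

Key hex bytes 8f de 88 is exactly B = 3 bytes: K' = 8f de 88.
K' ⊕ ipad = b9 e8 be.
Inner input = b9 e8 be ∥ b7 07 62 bb c9.
Inner hash: sum = 185+232+190+183+7+98+187+201 = 1283; mod 256 = 3 → 03.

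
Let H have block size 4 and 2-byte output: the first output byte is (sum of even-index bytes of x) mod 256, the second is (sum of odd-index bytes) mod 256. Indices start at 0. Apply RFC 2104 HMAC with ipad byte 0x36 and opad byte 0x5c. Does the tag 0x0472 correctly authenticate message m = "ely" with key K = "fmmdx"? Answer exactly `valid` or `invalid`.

valid

Key "fmmdx" = 66 6d 6d 64 78 is 5 bytes > B = 4, so hash it first: H(key) = 4b d1, then zero-pad to 4 bytes: K' = 4b d1 00 00.
K' ⊕ ipad = 7d e7 36 36; K' ⊕ opad = 17 8d 5c 5c.
Inner hash: even-index sum = 401 mod 256 = 145; odd-index sum = 393 mod 256 = 137 → 91 89.
Outer hash (recomputed tag): even-index sum = 260 mod 256 = 4; odd-index sum = 370 mod 256 = 114 → 04 72.
Recomputed tag = 0472; claimed = 0472 → match.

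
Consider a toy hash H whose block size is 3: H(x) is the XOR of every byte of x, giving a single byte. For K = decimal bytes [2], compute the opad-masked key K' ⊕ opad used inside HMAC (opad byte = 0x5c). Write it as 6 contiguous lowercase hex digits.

5e5c5c

Key decimal bytes [2] = 02 is 1 byte ≤ B = 3; zero-pad to 3 bytes: K' = 02 00 00.
XOR each byte with 0x5c: 02⊕5c=5e, 00⊕5c=5c, 00⊕5c=5c.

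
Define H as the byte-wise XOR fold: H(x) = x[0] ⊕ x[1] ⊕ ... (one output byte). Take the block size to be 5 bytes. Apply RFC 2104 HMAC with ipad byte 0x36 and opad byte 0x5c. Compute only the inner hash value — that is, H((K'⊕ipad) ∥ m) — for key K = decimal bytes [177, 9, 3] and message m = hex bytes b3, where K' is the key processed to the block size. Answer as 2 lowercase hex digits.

3e

Key decimal bytes [177, 9, 3] = b1 09 03 is 3 bytes ≤ B = 5; zero-pad to 5 bytes: K' = b1 09 03 00 00.
K' ⊕ ipad = 87 3f 35 36 36.
Inner input = 87 3f 35 36 36 ∥ b3.
Inner hash: XOR 87⊕3f⊕35⊕36⊕36⊕b3 = 3e.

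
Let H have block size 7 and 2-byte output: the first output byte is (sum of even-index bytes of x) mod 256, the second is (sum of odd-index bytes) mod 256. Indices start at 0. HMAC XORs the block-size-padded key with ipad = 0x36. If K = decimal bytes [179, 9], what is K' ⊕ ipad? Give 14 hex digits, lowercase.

Key decimal bytes [179, 9] = b3 09 is 2 bytes ≤ B = 7; zero-pad to 7 bytes: K' = b3 09 00 00 00 00 00.
XOR each byte with 0x36: b3⊕36=85, 09⊕36=3f, 00⊕36=36, 00⊕36=36, 00⊕36=36, 00⊕36=36, 00⊕36=36.

853f3636363636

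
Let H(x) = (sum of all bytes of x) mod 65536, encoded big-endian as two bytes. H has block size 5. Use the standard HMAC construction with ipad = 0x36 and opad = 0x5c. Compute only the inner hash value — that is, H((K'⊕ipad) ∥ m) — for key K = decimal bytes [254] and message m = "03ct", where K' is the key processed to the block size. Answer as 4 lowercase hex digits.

Key decimal bytes [254] = fe is 1 byte ≤ B = 5; zero-pad to 5 bytes: K' = fe 00 00 00 00.
K' ⊕ ipad = c8 36 36 36 36.
Inner input = c8 36 36 36 36 ∥ 30 33 63 74.
Inner hash: sum = 200+54+54+54+54+48+51+99+116 = 730 → 02 da.

02da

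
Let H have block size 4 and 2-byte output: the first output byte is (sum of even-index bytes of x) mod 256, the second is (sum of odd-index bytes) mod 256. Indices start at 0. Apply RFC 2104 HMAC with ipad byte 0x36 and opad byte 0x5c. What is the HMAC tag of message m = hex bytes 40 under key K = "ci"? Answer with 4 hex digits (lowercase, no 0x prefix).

Key "ci" = 63 69 is 2 bytes ≤ B = 4; zero-pad to 4 bytes: K' = 63 69 00 00.
K' ⊕ ipad = 55 5f 36 36.  K' ⊕ opad = 3f 35 5c 5c.
Inner input = (K'⊕ipad) ∥ m = 55 5f 36 36 ∥ 40.
Inner hash: even-index sum = 203 mod 256 = 203; odd-index sum = 149 mod 256 = 149 → cb 95.
Outer input = (K'⊕opad) ∥ inner = 3f 35 5c 5c ∥ cb 95.
Outer hash (tag): even-index sum = 358 mod 256 = 102; odd-index sum = 294 mod 256 = 38 → 66 26.

6626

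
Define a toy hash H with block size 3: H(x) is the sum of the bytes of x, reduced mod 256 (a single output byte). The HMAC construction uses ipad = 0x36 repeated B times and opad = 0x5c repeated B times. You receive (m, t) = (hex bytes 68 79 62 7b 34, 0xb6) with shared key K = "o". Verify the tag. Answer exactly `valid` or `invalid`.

invalid

Key "o" = 6f is 1 byte ≤ B = 3; zero-pad to 3 bytes: K' = 6f 00 00.
K' ⊕ ipad = 59 36 36; K' ⊕ opad = 33 5c 5c.
Inner hash: sum = 89+54+54+104+121+98+123+52 = 695; mod 256 = 183 → b7.
Outer hash (recomputed tag): sum = 51+92+92+183 = 418; mod 256 = 162 → a2.
Recomputed tag = a2; claimed = b6 → mismatch.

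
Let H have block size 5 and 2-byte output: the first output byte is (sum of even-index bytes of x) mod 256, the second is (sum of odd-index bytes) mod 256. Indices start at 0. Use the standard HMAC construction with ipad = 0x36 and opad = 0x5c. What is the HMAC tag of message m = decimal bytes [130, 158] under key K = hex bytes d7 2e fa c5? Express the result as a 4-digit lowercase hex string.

1a8c

Key hex bytes d7 2e fa c5 is 4 bytes ≤ B = 5; zero-pad to 5 bytes: K' = d7 2e fa c5 00.
K' ⊕ ipad = e1 18 cc f3 36.  K' ⊕ opad = 8b 72 a6 99 5c.
Inner input = (K'⊕ipad) ∥ m = e1 18 cc f3 36 ∥ 82 9e.
Inner hash: even-index sum = 641 mod 256 = 129; odd-index sum = 397 mod 256 = 141 → 81 8d.
Outer input = (K'⊕opad) ∥ inner = 8b 72 a6 99 5c ∥ 81 8d.
Outer hash (tag): even-index sum = 538 mod 256 = 26; odd-index sum = 396 mod 256 = 140 → 1a 8c.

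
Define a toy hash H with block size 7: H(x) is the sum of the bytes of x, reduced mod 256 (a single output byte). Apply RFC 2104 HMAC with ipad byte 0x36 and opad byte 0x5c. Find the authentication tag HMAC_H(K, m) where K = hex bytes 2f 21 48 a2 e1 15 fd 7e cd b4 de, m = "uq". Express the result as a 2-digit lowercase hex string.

Key hex bytes 2f 21 48 a2 e1 15 fd 7e cd b4 de is 11 bytes > B = 7, so hash it first: H(key) = 0a, then zero-pad to 7 bytes: K' = 0a 00 00 00 00 00 00.
K' ⊕ ipad = 3c 36 36 36 36 36 36.  K' ⊕ opad = 56 5c 5c 5c 5c 5c 5c.
Inner input = (K'⊕ipad) ∥ m = 3c 36 36 36 36 36 36 ∥ 75 71.
Inner hash: sum = 60+54+54+54+54+54+54+117+113 = 614; mod 256 = 102 → 66.
Outer input = (K'⊕opad) ∥ inner = 56 5c 5c 5c 5c 5c 5c ∥ 66.
Outer hash (tag): sum = 86+92+92+92+92+92+92+102 = 740; mod 256 = 228 → e4.

e4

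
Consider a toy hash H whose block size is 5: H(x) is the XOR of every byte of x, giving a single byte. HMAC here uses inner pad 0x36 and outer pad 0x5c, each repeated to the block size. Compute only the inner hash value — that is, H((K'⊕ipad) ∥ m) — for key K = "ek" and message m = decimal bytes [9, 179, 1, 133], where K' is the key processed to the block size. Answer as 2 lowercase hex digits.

06

Key "ek" = 65 6b is 2 bytes ≤ B = 5; zero-pad to 5 bytes: K' = 65 6b 00 00 00.
K' ⊕ ipad = 53 5d 36 36 36.
Inner input = 53 5d 36 36 36 ∥ 09 b3 01 85.
Inner hash: XOR 53⊕5d⊕36⊕36⊕36⊕09⊕b3⊕01⊕85 = 06.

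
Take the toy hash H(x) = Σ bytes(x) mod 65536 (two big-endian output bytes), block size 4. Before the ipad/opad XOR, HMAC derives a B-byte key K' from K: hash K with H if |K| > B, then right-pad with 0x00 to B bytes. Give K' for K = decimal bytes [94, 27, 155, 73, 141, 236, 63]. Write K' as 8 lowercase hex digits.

03150000

|K| = 7 > B = 4, so first hash the key.
H(K): sum = 94+27+155+73+141+236+63 = 789 → 03 15.
Zero-pad H(K) = 03 15 to 4 bytes: K' = 03 15 00 00.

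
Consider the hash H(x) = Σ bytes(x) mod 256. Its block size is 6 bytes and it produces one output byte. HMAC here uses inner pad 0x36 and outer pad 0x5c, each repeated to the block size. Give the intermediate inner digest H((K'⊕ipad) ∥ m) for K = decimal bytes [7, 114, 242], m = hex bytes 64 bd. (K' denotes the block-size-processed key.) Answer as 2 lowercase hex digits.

fc

Key decimal bytes [7, 114, 242] = 07 72 f2 is 3 bytes ≤ B = 6; zero-pad to 6 bytes: K' = 07 72 f2 00 00 00.
K' ⊕ ipad = 31 44 c4 36 36 36.
Inner input = 31 44 c4 36 36 36 ∥ 64 bd.
Inner hash: sum = 49+68+196+54+54+54+100+189 = 764; mod 256 = 252 → fc.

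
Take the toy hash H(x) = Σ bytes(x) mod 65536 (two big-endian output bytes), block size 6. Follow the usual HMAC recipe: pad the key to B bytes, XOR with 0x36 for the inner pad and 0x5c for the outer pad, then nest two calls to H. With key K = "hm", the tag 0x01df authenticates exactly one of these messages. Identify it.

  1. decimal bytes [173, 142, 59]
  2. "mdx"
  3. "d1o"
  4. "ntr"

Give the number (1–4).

1

Key "hm" = 68 6d is 2 bytes ≤ B = 6; zero-pad to 6 bytes: K' = 68 6d 00 00 00 00.
K' ⊕ ipad = 5e 5b 36 36 36 36; K' ⊕ opad = 34 31 5c 5c 5c 5c.
m1: inner = H(5e 5b 36 36 36 36 ad 8e 3b) = 03 07; tag = H(34 31 5c 5c 5c 5c 03 07) = 01df ← matches
m2: inner = H(5e 5b 36 36 36 36 6d 64 78) = 02 da; tag = H(34 31 5c 5c 5c 5c 02 da) = 02b1
m3: inner = H(5e 5b 36 36 36 36 64 31 6f) = 02 95; tag = H(34 31 5c 5c 5c 5c 02 95) = 026c
m4: inner = H(5e 5b 36 36 36 36 6e 74 72) = 02 e5; tag = H(34 31 5c 5c 5c 5c 02 e5) = 02bc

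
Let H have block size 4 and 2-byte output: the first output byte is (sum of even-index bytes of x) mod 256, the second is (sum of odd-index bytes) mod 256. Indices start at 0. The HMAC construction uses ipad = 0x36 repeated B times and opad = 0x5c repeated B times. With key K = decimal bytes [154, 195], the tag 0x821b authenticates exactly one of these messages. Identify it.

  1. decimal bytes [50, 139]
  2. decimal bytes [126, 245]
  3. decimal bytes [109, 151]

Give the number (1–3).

Key decimal bytes [154, 195] = 9a c3 is 2 bytes ≤ B = 4; zero-pad to 4 bytes: K' = 9a c3 00 00.
K' ⊕ ipad = ac f5 36 36; K' ⊕ opad = c6 9f 5c 5c.
m1: inner = H(ac f5 36 36 32 8b) = 14 b6; tag = H(c6 9f 5c 5c 14 b6) = 36b1
m2: inner = H(ac f5 36 36 7e f5) = 60 20; tag = H(c6 9f 5c 5c 60 20) = 821b ← matches
m3: inner = H(ac f5 36 36 6d 97) = 4f c2; tag = H(c6 9f 5c 5c 4f c2) = 71bd

2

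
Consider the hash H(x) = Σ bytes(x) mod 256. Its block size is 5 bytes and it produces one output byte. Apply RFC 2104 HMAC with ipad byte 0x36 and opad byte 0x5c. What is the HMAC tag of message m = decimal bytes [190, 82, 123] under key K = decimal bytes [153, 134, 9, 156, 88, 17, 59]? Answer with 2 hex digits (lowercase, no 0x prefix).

Key decimal bytes [153, 134, 9, 156, 88, 17, 59] = 99 86 09 9c 58 11 3b is 7 bytes > B = 5, so hash it first: H(key) = 68, then zero-pad to 5 bytes: K' = 68 00 00 00 00.
K' ⊕ ipad = 5e 36 36 36 36.  K' ⊕ opad = 34 5c 5c 5c 5c.
Inner input = (K'⊕ipad) ∥ m = 5e 36 36 36 36 ∥ be 52 7b.
Inner hash: sum = 94+54+54+54+54+190+82+123 = 705; mod 256 = 193 → c1.
Outer input = (K'⊕opad) ∥ inner = 34 5c 5c 5c 5c ∥ c1.
Outer hash (tag): sum = 52+92+92+92+92+193 = 613; mod 256 = 101 → 65.

65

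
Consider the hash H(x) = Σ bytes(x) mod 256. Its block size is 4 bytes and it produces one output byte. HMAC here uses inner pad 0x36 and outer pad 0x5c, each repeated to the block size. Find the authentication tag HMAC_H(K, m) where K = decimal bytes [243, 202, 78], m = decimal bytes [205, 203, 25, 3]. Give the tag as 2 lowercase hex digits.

Key decimal bytes [243, 202, 78] = f3 ca 4e is 3 bytes ≤ B = 4; zero-pad to 4 bytes: K' = f3 ca 4e 00.
K' ⊕ ipad = c5 fc 78 36.  K' ⊕ opad = af 96 12 5c.
Inner input = (K'⊕ipad) ∥ m = c5 fc 78 36 ∥ cd cb 19 03.
Inner hash: sum = 197+252+120+54+205+203+25+3 = 1059; mod 256 = 35 → 23.
Outer input = (K'⊕opad) ∥ inner = af 96 12 5c ∥ 23.
Outer hash (tag): sum = 175+150+18+92+35 = 470; mod 256 = 214 → d6.

d6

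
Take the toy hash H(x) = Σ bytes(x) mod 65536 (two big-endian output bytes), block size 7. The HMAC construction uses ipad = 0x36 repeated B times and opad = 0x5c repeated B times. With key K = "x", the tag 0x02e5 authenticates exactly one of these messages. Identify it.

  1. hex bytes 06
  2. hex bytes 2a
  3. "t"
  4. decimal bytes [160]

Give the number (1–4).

Key "x" = 78 is 1 byte ≤ B = 7; zero-pad to 7 bytes: K' = 78 00 00 00 00 00 00.
K' ⊕ ipad = 4e 36 36 36 36 36 36; K' ⊕ opad = 24 5c 5c 5c 5c 5c 5c.
m1: inner = H(4e 36 36 36 36 36 36 06) = 01 98; tag = H(24 5c 5c 5c 5c 5c 5c 01 98) = 02e5 ← matches
m2: inner = H(4e 36 36 36 36 36 36 2a) = 01 bc; tag = H(24 5c 5c 5c 5c 5c 5c 01 bc) = 0309
m3: inner = H(4e 36 36 36 36 36 36 74) = 02 06; tag = H(24 5c 5c 5c 5c 5c 5c 02 06) = 0254
m4: inner = H(4e 36 36 36 36 36 36 a0) = 02 32; tag = H(24 5c 5c 5c 5c 5c 5c 02 32) = 0280

1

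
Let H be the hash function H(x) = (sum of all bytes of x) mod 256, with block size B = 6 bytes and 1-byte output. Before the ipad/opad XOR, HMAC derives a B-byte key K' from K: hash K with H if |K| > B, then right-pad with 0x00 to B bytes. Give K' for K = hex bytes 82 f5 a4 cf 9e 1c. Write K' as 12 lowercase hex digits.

Key hex bytes 82 f5 a4 cf 9e 1c is exactly B = 6 bytes: K' = 82 f5 a4 cf 9e 1c.

82f5a4cf9e1c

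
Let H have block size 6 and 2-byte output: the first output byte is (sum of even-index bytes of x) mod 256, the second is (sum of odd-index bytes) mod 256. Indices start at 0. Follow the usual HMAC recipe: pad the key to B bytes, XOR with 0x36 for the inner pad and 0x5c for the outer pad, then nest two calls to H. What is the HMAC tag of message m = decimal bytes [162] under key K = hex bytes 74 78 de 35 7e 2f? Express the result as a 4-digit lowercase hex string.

e06a

Key hex bytes 74 78 de 35 7e 2f is exactly B = 6 bytes: K' = 74 78 de 35 7e 2f.
K' ⊕ ipad = 42 4e e8 03 48 19.  K' ⊕ opad = 28 24 82 69 22 73.
Inner input = (K'⊕ipad) ∥ m = 42 4e e8 03 48 19 ∥ a2.
Inner hash: even-index sum = 532 mod 256 = 20; odd-index sum = 106 mod 256 = 106 → 14 6a.
Outer input = (K'⊕opad) ∥ inner = 28 24 82 69 22 73 ∥ 14 6a.
Outer hash (tag): even-index sum = 224 mod 256 = 224; odd-index sum = 362 mod 256 = 106 → e0 6a.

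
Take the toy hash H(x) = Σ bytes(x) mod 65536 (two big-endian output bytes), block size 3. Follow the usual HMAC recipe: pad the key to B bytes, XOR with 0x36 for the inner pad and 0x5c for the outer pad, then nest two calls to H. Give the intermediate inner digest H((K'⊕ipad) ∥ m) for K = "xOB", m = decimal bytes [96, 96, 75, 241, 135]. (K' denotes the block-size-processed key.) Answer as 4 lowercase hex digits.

Key "xOB" = 78 4f 42 is exactly B = 3 bytes: K' = 78 4f 42.
K' ⊕ ipad = 4e 79 74.
Inner input = 4e 79 74 ∥ 60 60 4b f1 87.
Inner hash: sum = 78+121+116+96+96+75+241+135 = 958 → 03 be.

03be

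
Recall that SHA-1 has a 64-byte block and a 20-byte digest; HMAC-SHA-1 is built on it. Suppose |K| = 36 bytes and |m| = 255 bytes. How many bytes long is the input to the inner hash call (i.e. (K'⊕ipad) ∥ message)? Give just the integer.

Key is 36 ≤ 64 bytes, zero-padded: |K'| = 64.
Inner input = (K'⊕ipad) ∥ m → 64 + 255 = 319 bytes.

319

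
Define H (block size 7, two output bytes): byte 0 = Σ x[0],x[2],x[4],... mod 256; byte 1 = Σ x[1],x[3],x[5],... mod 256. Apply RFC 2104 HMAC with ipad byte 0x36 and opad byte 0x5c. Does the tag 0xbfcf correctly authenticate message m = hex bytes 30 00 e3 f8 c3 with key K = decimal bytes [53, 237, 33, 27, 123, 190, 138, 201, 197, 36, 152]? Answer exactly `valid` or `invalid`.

Key decimal bytes [53, 237, 33, 27, 123, 190, 138, 201, 197, 36, 152] = 35 ed 21 1b 7b be 8a c9 c5 24 98 is 11 bytes > B = 7, so hash it first: H(key) = b8 b3, then zero-pad to 7 bytes: K' = b8 b3 00 00 00 00 00.
K' ⊕ ipad = 8e 85 36 36 36 36 36; K' ⊕ opad = e4 ef 5c 5c 5c 5c 5c.
Inner hash: even-index sum = 552 mod 256 = 40; odd-index sum = 711 mod 256 = 199 → 28 c7.
Outer hash (recomputed tag): even-index sum = 703 mod 256 = 191; odd-index sum = 463 mod 256 = 207 → bf cf.
Recomputed tag = bfcf; claimed = bfcf → match.

valid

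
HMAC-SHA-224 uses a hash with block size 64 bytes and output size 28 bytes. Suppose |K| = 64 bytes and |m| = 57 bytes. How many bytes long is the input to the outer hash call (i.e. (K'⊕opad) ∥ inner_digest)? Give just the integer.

Key is 64 ≤ 64 bytes, zero-padded: |K'| = 64.
Outer input = (K'⊕opad) ∥ H(inner) → 64 + 28 = 92 bytes.

92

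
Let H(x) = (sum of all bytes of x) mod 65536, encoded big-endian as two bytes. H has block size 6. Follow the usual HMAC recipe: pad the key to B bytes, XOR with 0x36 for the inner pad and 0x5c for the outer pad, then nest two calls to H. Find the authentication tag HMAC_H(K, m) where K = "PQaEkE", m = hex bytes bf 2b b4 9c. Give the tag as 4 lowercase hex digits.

Key "PQaEkE" = 50 51 61 45 6b 45 is exactly B = 6 bytes: K' = 50 51 61 45 6b 45.
K' ⊕ ipad = 66 67 57 73 5d 73.  K' ⊕ opad = 0c 0d 3d 19 37 19.
Inner input = (K'⊕ipad) ∥ m = 66 67 57 73 5d 73 ∥ bf 2b b4 9c.
Inner hash: sum = 102+103+87+115+93+115+191+43+180+156 = 1185 → 04 a1.
Outer input = (K'⊕opad) ∥ inner = 0c 0d 3d 19 37 19 ∥ 04 a1.
Outer hash (tag): sum = 12+13+61+25+55+25+4+161 = 356 → 01 64.

0164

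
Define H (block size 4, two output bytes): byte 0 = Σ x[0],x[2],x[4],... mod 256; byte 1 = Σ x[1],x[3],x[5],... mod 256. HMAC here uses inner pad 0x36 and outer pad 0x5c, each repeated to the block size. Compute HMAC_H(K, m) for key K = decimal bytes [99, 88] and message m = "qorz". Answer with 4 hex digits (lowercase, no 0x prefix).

09ed

Key decimal bytes [99, 88] = 63 58 is 2 bytes ≤ B = 4; zero-pad to 4 bytes: K' = 63 58 00 00.
K' ⊕ ipad = 55 6e 36 36.  K' ⊕ opad = 3f 04 5c 5c.
Inner input = (K'⊕ipad) ∥ m = 55 6e 36 36 ∥ 71 6f 72 7a.
Inner hash: even-index sum = 366 mod 256 = 110; odd-index sum = 397 mod 256 = 141 → 6e 8d.
Outer input = (K'⊕opad) ∥ inner = 3f 04 5c 5c ∥ 6e 8d.
Outer hash (tag): even-index sum = 265 mod 256 = 9; odd-index sum = 237 mod 256 = 237 → 09 ed.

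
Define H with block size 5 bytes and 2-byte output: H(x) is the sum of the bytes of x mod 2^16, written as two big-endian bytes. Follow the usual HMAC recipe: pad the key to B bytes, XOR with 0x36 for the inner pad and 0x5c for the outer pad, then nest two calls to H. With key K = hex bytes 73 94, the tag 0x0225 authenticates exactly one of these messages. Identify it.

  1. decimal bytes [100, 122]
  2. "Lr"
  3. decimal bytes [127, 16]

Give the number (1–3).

Key hex bytes 73 94 is 2 bytes ≤ B = 5; zero-pad to 5 bytes: K' = 73 94 00 00 00.
K' ⊕ ipad = 45 a2 36 36 36; K' ⊕ opad = 2f c8 5c 5c 5c.
m1: inner = H(45 a2 36 36 36 64 7a) = 02 67; tag = H(2f c8 5c 5c 5c 02 67) = 0274
m2: inner = H(45 a2 36 36 36 4c 72) = 02 47; tag = H(2f c8 5c 5c 5c 02 47) = 0254
m3: inner = H(45 a2 36 36 36 7f 10) = 02 18; tag = H(2f c8 5c 5c 5c 02 18) = 0225 ← matches

3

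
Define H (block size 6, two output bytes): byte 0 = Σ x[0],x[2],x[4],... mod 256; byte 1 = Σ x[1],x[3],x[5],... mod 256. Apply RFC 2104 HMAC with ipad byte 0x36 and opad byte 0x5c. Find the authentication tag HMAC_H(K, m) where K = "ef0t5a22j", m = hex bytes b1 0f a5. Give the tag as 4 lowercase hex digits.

Key "ef0t5a22j" = 65 66 30 74 35 61 32 32 6a is 9 bytes > B = 6, so hash it first: H(key) = 66 6d, then zero-pad to 6 bytes: K' = 66 6d 00 00 00 00.
K' ⊕ ipad = 50 5b 36 36 36 36.  K' ⊕ opad = 3a 31 5c 5c 5c 5c.
Inner input = (K'⊕ipad) ∥ m = 50 5b 36 36 36 36 ∥ b1 0f a5.
Inner hash: even-index sum = 530 mod 256 = 18; odd-index sum = 214 mod 256 = 214 → 12 d6.
Outer input = (K'⊕opad) ∥ inner = 3a 31 5c 5c 5c 5c ∥ 12 d6.
Outer hash (tag): even-index sum = 260 mod 256 = 4; odd-index sum = 447 mod 256 = 191 → 04 bf.

04bf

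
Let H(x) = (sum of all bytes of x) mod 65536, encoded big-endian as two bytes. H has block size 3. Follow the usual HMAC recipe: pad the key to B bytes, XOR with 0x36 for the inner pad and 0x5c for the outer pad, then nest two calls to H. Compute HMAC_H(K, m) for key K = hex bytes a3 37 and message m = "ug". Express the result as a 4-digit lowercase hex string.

026f

Key hex bytes a3 37 is 2 bytes ≤ B = 3; zero-pad to 3 bytes: K' = a3 37 00.
K' ⊕ ipad = 95 01 36.  K' ⊕ opad = ff 6b 5c.
Inner input = (K'⊕ipad) ∥ m = 95 01 36 ∥ 75 67.
Inner hash: sum = 149+1+54+117+103 = 424 → 01 a8.
Outer input = (K'⊕opad) ∥ inner = ff 6b 5c ∥ 01 a8.
Outer hash (tag): sum = 255+107+92+1+168 = 623 → 02 6f.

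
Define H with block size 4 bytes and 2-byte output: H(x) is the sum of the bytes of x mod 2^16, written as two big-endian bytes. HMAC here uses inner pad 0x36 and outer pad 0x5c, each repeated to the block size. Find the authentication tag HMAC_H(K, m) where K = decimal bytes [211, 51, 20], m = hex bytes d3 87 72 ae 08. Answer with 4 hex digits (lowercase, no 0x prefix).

0269

Key decimal bytes [211, 51, 20] = d3 33 14 is 3 bytes ≤ B = 4; zero-pad to 4 bytes: K' = d3 33 14 00.
K' ⊕ ipad = e5 05 22 36.  K' ⊕ opad = 8f 6f 48 5c.
Inner input = (K'⊕ipad) ∥ m = e5 05 22 36 ∥ d3 87 72 ae 08.
Inner hash: sum = 229+5+34+54+211+135+114+174+8 = 964 → 03 c4.
Outer input = (K'⊕opad) ∥ inner = 8f 6f 48 5c ∥ 03 c4.
Outer hash (tag): sum = 143+111+72+92+3+196 = 617 → 02 69.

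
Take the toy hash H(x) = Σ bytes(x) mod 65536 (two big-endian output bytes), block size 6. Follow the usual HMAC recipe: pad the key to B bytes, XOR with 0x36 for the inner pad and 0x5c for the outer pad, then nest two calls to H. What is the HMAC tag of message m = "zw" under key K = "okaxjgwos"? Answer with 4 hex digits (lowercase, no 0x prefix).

Key "okaxjgwos" = 6f 6b 61 78 6a 67 77 6f 73 is 9 bytes > B = 6, so hash it first: H(key) = 03 dd, then zero-pad to 6 bytes: K' = 03 dd 00 00 00 00.
K' ⊕ ipad = 35 eb 36 36 36 36.  K' ⊕ opad = 5f 81 5c 5c 5c 5c.
Inner input = (K'⊕ipad) ∥ m = 35 eb 36 36 36 36 ∥ 7a 77.
Inner hash: sum = 53+235+54+54+54+54+122+119 = 745 → 02 e9.
Outer input = (K'⊕opad) ∥ inner = 5f 81 5c 5c 5c 5c ∥ 02 e9.
Outer hash (tag): sum = 95+129+92+92+92+92+2+233 = 827 → 03 3b.

033b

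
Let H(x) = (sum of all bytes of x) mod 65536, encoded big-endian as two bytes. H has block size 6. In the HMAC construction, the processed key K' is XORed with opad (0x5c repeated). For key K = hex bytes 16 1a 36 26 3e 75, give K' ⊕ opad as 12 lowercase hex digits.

Key hex bytes 16 1a 36 26 3e 75 is exactly B = 6 bytes: K' = 16 1a 36 26 3e 75.
XOR each byte with 0x5c: 16⊕5c=4a, 1a⊕5c=46, 36⊕5c=6a, 26⊕5c=7a, 3e⊕5c=62, 75⊕5c=29.

4a466a7a6229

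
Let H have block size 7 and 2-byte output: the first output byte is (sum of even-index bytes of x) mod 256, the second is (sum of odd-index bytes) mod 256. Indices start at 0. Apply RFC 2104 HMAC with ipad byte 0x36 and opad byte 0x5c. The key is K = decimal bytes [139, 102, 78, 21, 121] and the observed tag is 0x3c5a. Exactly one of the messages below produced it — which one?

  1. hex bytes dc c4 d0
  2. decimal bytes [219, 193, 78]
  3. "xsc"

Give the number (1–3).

Key decimal bytes [139, 102, 78, 21, 121] = 8b 66 4e 15 79 is 5 bytes ≤ B = 7; zero-pad to 7 bytes: K' = 8b 66 4e 15 79 00 00.
K' ⊕ ipad = bd 50 78 23 4f 36 36; K' ⊕ opad = d7 3a 12 49 25 5c 5c.
m1: inner = H(bd 50 78 23 4f 36 36 dc c4 d0) = 7e 55; tag = H(d7 3a 12 49 25 5c 5c 7e 55) = bf5d
m2: inner = H(bd 50 78 23 4f 36 36 db c1 4e) = 7b d2; tag = H(d7 3a 12 49 25 5c 5c 7b d2) = 3c5a ← matches
m3: inner = H(bd 50 78 23 4f 36 36 78 73 63) = 2d 84; tag = H(d7 3a 12 49 25 5c 5c 2d 84) = ee0c

2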